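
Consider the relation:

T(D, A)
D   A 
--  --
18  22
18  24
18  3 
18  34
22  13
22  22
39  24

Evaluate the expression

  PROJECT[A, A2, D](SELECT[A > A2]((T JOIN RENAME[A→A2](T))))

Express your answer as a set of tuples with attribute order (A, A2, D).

{(22, 13, 22), (22, 3, 18), (24, 22, 18), (24, 3, 18), (34, 22, 18), (34, 24, 18), (34, 3, 18)}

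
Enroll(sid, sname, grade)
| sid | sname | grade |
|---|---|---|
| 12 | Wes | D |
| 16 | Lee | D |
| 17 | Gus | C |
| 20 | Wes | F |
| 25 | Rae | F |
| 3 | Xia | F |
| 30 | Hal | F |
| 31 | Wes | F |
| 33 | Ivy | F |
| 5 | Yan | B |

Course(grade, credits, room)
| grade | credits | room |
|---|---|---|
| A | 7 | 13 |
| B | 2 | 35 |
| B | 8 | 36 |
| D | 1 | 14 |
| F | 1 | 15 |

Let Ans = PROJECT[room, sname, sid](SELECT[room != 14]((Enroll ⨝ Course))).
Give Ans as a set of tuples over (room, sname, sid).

{(15, Hal, 30), (15, Ivy, 33), (15, Rae, 25), (15, Wes, 20), (15, Wes, 31), (15, Xia, 3), (35, Yan, 5), (36, Yan, 5)}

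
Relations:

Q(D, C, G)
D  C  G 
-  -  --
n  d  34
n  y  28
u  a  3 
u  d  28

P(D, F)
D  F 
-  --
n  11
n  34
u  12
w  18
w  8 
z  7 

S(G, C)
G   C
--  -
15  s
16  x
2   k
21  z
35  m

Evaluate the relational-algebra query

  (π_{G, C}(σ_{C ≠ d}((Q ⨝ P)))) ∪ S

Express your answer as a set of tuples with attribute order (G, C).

Q ⋈ P (natural join on D): {(n, d, 34, 11), (n, d, 34, 34), (n, y, 28, 11), (n, y, 28, 34), (u, a, 3, 12), (u, d, 28, 12)}
Filtering on C ≠ d leaves {(n, y, 28, 11), (n, y, 28, 34), (u, a, 3, 12)}.
π_{G, C} gives {(28, y), (3, a)} (1 duplicate(s) eliminated).
Taking the union: {(15, s), (16, x), (2, k), (21, z), (28, y), (3, a), (35, m)}

{(15, s), (16, x), (2, k), (21, z), (28, y), (3, a), (35, m)}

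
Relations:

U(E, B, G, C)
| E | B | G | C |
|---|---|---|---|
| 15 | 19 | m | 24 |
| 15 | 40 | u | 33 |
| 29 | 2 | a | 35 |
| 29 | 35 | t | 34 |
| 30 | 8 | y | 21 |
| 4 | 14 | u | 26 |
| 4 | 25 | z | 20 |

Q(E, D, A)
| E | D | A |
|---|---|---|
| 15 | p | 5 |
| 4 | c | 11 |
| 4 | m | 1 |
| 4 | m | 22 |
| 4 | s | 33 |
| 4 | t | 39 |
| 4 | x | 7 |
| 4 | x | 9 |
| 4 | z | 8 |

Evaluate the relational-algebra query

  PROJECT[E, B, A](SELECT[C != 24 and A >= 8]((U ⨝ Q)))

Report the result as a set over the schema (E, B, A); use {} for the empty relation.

{(4, 14, 11), (4, 14, 22), (4, 14, 33), (4, 14, 39), (4, 14, 8), (4, 14, 9), (4, 25, 11), (4, 25, 22), (4, 25, 33), (4, 25, 39), (4, 25, 8), (4, 25, 9)}

Natural join on E: {(15, 19, m, 24, p, 5), (15, 40, u, 33, p, 5), (4, 14, u, 26, c, 11), (4, 14, u, 26, m, 1), (4, 14, u, 26, m, 22), (4, 14, u, 26, s, 33), (4, 14, u, 26, t, 39), (4, 14, u, 26, x, 7), (4, 14, u, 26, x, 9), (4, 14, u, 26, z, 8), (4, 25, z, 20, c, 11), (4, 25, z, 20, m, 1), (4, 25, z, 20, m, 22), (4, 25, z, 20, s, 33), (4, 25, z, 20, t, 39), (4, 25, z, 20, x, 7), (4, 25, z, 20, x, 9), (4, 25, z, 20, z, 8)}
σ[C != 24 and A >= 8]: keep tuples satisfying C != 24 and A >= 8 → {(4, 14, u, 26, c, 11), (4, 14, u, 26, m, 22), (4, 14, u, 26, s, 33), (4, 14, u, 26, t, 39), (4, 14, u, 26, x, 9), (4, 14, u, 26, z, 8), (4, 25, z, 20, c, 11), (4, 25, z, 20, m, 22), (4, 25, z, 20, s, 33), (4, 25, z, 20, t, 39), (4, 25, z, 20, x, 9), (4, 25, z, 20, z, 8)}
π_{E, B, A} gives {(4, 14, 11), (4, 14, 22), (4, 14, 33), (4, 14, 39), (4, 14, 8), (4, 14, 9), (4, 25, 11), (4, 25, 22), (4, 25, 33), (4, 25, 39), (4, 25, 8), (4, 25, 9)}.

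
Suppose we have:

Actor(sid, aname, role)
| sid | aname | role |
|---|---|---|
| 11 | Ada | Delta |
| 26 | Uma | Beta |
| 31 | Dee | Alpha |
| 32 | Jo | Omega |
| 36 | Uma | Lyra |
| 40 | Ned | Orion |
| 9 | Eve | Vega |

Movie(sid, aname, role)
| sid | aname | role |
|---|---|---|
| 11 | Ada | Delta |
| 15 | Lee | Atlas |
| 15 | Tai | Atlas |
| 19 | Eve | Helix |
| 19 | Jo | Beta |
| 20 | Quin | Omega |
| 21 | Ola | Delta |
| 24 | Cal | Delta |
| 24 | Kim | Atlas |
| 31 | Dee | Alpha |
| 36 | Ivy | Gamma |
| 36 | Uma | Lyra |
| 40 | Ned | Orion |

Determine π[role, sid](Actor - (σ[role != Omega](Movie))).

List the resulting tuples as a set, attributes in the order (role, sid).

{(Beta, 26), (Omega, 32), (Vega, 9)}

Selection role != Omega: {(11, Ada, Delta), (15, Lee, Atlas), (15, Tai, Atlas), (19, Eve, Helix), (19, Jo, Beta), (21, Ola, Delta), (24, Cal, Delta), (24, Kim, Atlas), (31, Dee, Alpha), (36, Ivy, Gamma), (36, Uma, Lyra), (40, Ned, Orion)}
Difference: {(11, Ada, Delta), (26, Uma, Beta), (31, Dee, Alpha), (32, Jo, Omega), (36, Uma, Lyra), (40, Ned, Orion), (9, Eve, Vega)} with {(11, Ada, Delta), (15, Lee, Atlas), (15, Tai, Atlas), (19, Eve, Helix), (19, Jo, Beta), (21, Ola, Delta), (24, Cal, Delta), (24, Kim, Atlas), (31, Dee, Alpha), (36, Ivy, Gamma), (36, Uma, Lyra), (40, Ned, Orion)} → {(26, Uma, Beta), (32, Jo, Omega), (9, Eve, Vega)}
π_{role, sid} gives {(Beta, 26), (Omega, 32), (Vega, 9)}.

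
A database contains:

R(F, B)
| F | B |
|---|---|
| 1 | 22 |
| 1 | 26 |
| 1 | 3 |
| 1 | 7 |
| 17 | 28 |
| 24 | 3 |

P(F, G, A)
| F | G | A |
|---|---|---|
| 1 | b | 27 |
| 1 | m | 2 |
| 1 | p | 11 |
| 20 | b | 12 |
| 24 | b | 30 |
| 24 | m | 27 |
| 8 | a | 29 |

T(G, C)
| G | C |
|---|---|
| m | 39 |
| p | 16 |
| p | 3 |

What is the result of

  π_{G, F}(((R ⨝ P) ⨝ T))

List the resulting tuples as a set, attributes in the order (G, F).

{(m, 1), (m, 24), (p, 1)}

Natural join on F: {(1, 22, b, 27), (1, 22, m, 2), (1, 22, p, 11), (1, 26, b, 27), (1, 26, m, 2), (1, 26, p, 11), (1, 3, b, 27), (1, 3, m, 2), (1, 3, p, 11), (1, 7, b, 27), (1, 7, m, 2), (1, 7, p, 11), (24, 3, b, 30), (24, 3, m, 27)}
Natural join on G: {(1, 22, m, 2, 39), (1, 22, p, 11, 16), (1, 22, p, 11, 3), (1, 26, m, 2, 39), (1, 26, p, 11, 16), (1, 26, p, 11, 3), (1, 3, m, 2, 39), (1, 3, p, 11, 16), (1, 3, p, 11, 3), (1, 7, m, 2, 39), (1, 7, p, 11, 16), (1, 7, p, 11, 3), (24, 3, m, 27, 39)}
π[G, F]: project onto (G, F) (10 duplicate(s) eliminated) → {(m, 1), (m, 24), (p, 1)}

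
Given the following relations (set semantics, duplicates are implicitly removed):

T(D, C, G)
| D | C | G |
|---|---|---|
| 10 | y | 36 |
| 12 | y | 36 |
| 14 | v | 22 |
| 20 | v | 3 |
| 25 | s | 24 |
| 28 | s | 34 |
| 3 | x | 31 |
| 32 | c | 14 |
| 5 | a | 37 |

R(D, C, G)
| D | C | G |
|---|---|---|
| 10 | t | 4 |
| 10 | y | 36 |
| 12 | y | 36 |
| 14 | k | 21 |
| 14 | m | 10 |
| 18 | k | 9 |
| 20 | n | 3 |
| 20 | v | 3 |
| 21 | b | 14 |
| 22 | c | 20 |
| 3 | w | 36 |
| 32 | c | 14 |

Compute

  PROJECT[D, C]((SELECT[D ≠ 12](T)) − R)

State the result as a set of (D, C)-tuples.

{(14, v), (25, s), (28, s), (3, x), (5, a)}

Filtering on D ≠ 12 leaves {(10, y, 36), (14, v, 22), (20, v, 3), (25, s, 24), (28, s, 34), (3, x, 31), (32, c, 14), (5, a, 37)}.
Taking the difference: {(14, v, 22), (25, s, 24), (28, s, 34), (3, x, 31), (5, a, 37)}
Keep only column(s) D, C: {(14, v), (25, s), (28, s), (3, x), (5, a)}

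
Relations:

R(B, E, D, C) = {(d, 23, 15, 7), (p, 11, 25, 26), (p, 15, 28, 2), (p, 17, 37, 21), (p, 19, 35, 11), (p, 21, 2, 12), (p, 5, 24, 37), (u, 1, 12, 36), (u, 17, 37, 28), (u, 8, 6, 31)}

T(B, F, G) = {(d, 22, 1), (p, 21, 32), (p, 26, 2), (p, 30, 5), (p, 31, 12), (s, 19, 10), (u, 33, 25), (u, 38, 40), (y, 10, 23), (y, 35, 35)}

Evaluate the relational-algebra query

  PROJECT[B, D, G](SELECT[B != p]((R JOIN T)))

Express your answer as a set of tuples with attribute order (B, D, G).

{(d, 15, 1), (u, 12, 25), (u, 12, 40), (u, 37, 25), (u, 37, 40), (u, 6, 25), (u, 6, 40)}

R ⋈ T (natural join on B): {(d, 23, 15, 7, 22, 1), (p, 11, 25, 26, 21, 32), (p, 11, 25, 26, 26, 2), (p, 11, 25, 26, 30, 5), (p, 11, 25, 26, 31, 12), (p, 15, 28, 2, 21, 32), (p, 15, 28, 2, 26, 2), (p, 15, 28, 2, 30, 5), (p, 15, 28, 2, 31, 12), (p, 17, 37, 21, 21, 32), (p, 17, 37, 21, 26, 2), (p, 17, 37, 21, 30, 5), (p, 17, 37, 21, 31, 12), (p, 19, 35, 11, 21, 32), (p, 19, 35, 11, 26, 2), (p, 19, 35, 11, 30, 5), (p, 19, 35, 11, 31, 12), (p, 21, 2, 12, 21, 32), (p, 21, 2, 12, 26, 2), (p, 21, 2, 12, 30, 5), (p, 21, 2, 12, 31, 12), (p, 5, 24, 37, 21, 32), (p, 5, 24, 37, 26, 2), (p, 5, 24, 37, 30, 5), (p, 5, 24, 37, 31, 12), (u, 1, 12, 36, 33, 25), (u, 1, 12, 36, 38, 40), (u, 17, 37, 28, 33, 25), (u, 17, 37, 28, 38, 40), (u, 8, 6, 31, 33, 25), (u, 8, 6, 31, 38, 40)}
Filtering on B != p leaves {(d, 23, 15, 7, 22, 1), (u, 1, 12, 36, 33, 25), (u, 1, 12, 36, 38, 40), (u, 17, 37, 28, 33, 25), (u, 17, 37, 28, 38, 40), (u, 8, 6, 31, 33, 25), (u, 8, 6, 31, 38, 40)}.
Projecting to B, D, G: {(d, 15, 1), (u, 12, 25), (u, 12, 40), (u, 37, 25), (u, 37, 40), (u, 6, 25), (u, 6, 40)}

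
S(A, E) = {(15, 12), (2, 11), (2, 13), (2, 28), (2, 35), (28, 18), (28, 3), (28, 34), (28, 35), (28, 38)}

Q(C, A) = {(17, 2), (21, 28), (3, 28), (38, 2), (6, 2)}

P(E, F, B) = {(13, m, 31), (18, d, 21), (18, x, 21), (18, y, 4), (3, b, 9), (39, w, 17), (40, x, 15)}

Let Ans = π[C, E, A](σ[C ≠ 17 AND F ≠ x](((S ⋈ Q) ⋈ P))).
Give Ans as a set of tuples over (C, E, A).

{(21, 18, 28), (21, 3, 28), (3, 18, 28), (3, 3, 28), (38, 13, 2), (6, 13, 2)}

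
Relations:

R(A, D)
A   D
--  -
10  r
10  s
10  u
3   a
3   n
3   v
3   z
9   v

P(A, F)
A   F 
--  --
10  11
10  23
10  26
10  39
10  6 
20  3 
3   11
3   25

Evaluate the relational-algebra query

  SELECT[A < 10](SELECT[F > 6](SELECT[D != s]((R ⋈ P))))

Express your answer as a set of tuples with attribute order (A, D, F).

{(3, a, 11), (3, a, 25), (3, n, 11), (3, n, 25), (3, v, 11), (3, v, 25), (3, z, 11), (3, z, 25)}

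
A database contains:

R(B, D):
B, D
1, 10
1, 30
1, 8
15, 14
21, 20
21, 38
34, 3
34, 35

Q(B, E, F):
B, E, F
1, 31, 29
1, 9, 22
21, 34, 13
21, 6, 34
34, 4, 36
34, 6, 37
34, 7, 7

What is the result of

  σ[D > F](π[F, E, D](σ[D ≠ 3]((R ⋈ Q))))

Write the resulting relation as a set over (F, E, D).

R ⋈ Q (natural join on B): {(1, 10, 31, 29), (1, 10, 9, 22), (1, 30, 31, 29), (1, 30, 9, 22), (1, 8, 31, 29), (1, 8, 9, 22), (21, 20, 34, 13), (21, 20, 6, 34), (21, 38, 34, 13), (21, 38, 6, 34), (34, 3, 4, 36), (34, 3, 6, 37), (34, 3, 7, 7), (34, 35, 4, 36), (34, 35, 6, 37), (34, 35, 7, 7)}
Selection D ≠ 3: {(1, 10, 31, 29), (1, 10, 9, 22), (1, 30, 31, 29), (1, 30, 9, 22), (1, 8, 31, 29), (1, 8, 9, 22), (21, 20, 34, 13), (21, 20, 6, 34), (21, 38, 34, 13), (21, 38, 6, 34), (34, 35, 4, 36), (34, 35, 6, 37), (34, 35, 7, 7)}
π[F, E, D]: project onto (F, E, D) → {(13, 34, 20), (13, 34, 38), (22, 9, 10), (22, 9, 30), (22, 9, 8), (29, 31, 10), (29, 31, 30), (29, 31, 8), (34, 6, 20), (34, 6, 38), (36, 4, 35), (37, 6, 35), (7, 7, 35)}
Selection D > F: {(13, 34, 20), (13, 34, 38), (22, 9, 30), (29, 31, 30), (34, 6, 38), (7, 7, 35)}

{(13, 34, 20), (13, 34, 38), (22, 9, 30), (29, 31, 30), (34, 6, 38), (7, 7, 35)}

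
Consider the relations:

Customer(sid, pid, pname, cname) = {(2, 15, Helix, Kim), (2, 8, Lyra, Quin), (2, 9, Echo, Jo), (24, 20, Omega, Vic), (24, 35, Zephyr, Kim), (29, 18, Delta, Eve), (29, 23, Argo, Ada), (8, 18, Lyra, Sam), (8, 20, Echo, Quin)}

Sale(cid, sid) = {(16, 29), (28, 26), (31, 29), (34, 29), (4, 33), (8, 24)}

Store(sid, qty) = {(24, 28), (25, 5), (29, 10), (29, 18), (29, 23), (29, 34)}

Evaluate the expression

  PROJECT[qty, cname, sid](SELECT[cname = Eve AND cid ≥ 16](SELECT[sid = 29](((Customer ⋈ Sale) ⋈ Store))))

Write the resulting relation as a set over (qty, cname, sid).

Natural join on sid: {(24, 20, Omega, Vic, 8), (24, 35, Zephyr, Kim, 8), (29, 18, Delta, Eve, 16), (29, 18, Delta, Eve, 31), (29, 18, Delta, Eve, 34), (29, 23, Argo, Ada, 16), (29, 23, Argo, Ada, 31), (29, 23, Argo, Ada, 34)}
Natural join on sid: {(24, 20, Omega, Vic, 8, 28), (24, 35, Zephyr, Kim, 8, 28), (29, 18, Delta, Eve, 16, 10), (29, 18, Delta, Eve, 16, 18), (29, 18, Delta, Eve, 16, 23), (29, 18, Delta, Eve, 16, 34), (29, 18, Delta, Eve, 31, 10), (29, 18, Delta, Eve, 31, 18), (29, 18, Delta, Eve, 31, 23), (29, 18, Delta, Eve, 31, 34), (29, 18, Delta, Eve, 34, 10), (29, 18, Delta, Eve, 34, 18), (29, 18, Delta, Eve, 34, 23), (29, 18, Delta, Eve, 34, 34), (29, 23, Argo, Ada, 16, 10), (29, 23, Argo, Ada, 16, 18), (29, 23, Argo, Ada, 16, 23), (29, 23, Argo, Ada, 16, 34), (29, 23, Argo, Ada, 31, 10), (29, 23, Argo, Ada, 31, 18), (29, 23, Argo, Ada, 31, 23), (29, 23, Argo, Ada, 31, 34), (29, 23, Argo, Ada, 34, 10), (29, 23, Argo, Ada, 34, 18), (29, 23, Argo, Ada, 34, 23), (29, 23, Argo, Ada, 34, 34)}
Selection sid = 29: {(29, 18, Delta, Eve, 16, 10), (29, 18, Delta, Eve, 16, 18), (29, 18, Delta, Eve, 16, 23), (29, 18, Delta, Eve, 16, 34), (29, 18, Delta, Eve, 31, 10), (29, 18, Delta, Eve, 31, 18), (29, 18, Delta, Eve, 31, 23), (29, 18, Delta, Eve, 31, 34), (29, 18, Delta, Eve, 34, 10), (29, 18, Delta, Eve, 34, 18), (29, 18, Delta, Eve, 34, 23), (29, 18, Delta, Eve, 34, 34), (29, 23, Argo, Ada, 16, 10), (29, 23, Argo, Ada, 16, 18), (29, 23, Argo, Ada, 16, 23), (29, 23, Argo, Ada, 16, 34), (29, 23, Argo, Ada, 31, 10), (29, 23, Argo, Ada, 31, 18), (29, 23, Argo, Ada, 31, 23), (29, 23, Argo, Ada, 31, 34), (29, 23, Argo, Ada, 34, 10), (29, 23, Argo, Ada, 34, 18), (29, 23, Argo, Ada, 34, 23), (29, 23, Argo, Ada, 34, 34)}
Selection cname = Eve AND cid ≥ 16: {(29, 18, Delta, Eve, 16, 10), (29, 18, Delta, Eve, 16, 18), (29, 18, Delta, Eve, 16, 23), (29, 18, Delta, Eve, 16, 34), (29, 18, Delta, Eve, 31, 10), (29, 18, Delta, Eve, 31, 18), (29, 18, Delta, Eve, 31, 23), (29, 18, Delta, Eve, 31, 34), (29, 18, Delta, Eve, 34, 10), (29, 18, Delta, Eve, 34, 18), (29, 18, Delta, Eve, 34, 23), (29, 18, Delta, Eve, 34, 34)}
Keep only column(s) qty, cname, sid (8 duplicate(s) eliminated): {(10, Eve, 29), (18, Eve, 29), (23, Eve, 29), (34, Eve, 29)}

{(10, Eve, 29), (18, Eve, 29), (23, Eve, 29), (34, Eve, 29)}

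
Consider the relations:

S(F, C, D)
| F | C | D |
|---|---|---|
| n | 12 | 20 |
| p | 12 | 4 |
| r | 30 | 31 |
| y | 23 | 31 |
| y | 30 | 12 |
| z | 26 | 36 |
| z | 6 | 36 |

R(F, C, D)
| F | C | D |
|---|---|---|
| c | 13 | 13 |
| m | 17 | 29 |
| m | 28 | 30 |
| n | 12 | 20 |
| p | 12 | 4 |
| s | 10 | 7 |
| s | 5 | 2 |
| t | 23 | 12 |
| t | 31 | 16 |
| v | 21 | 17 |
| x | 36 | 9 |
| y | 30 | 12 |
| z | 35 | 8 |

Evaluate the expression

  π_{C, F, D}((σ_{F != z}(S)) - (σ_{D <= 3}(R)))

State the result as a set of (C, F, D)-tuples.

Filtering on F != z leaves {(n, 12, 20), (p, 12, 4), (r, 30, 31), (y, 23, 31), (y, 30, 12)}.
Filtering on D <= 3 leaves {(s, 5, 2)}.
Taking the difference: {(n, 12, 20), (p, 12, 4), (r, 30, 31), (y, 23, 31), (y, 30, 12)}
π_{C, F, D} gives {(12, n, 20), (12, p, 4), (23, y, 31), (30, r, 31), (30, y, 12)}.

{(12, n, 20), (12, p, 4), (23, y, 31), (30, r, 31), (30, y, 12)}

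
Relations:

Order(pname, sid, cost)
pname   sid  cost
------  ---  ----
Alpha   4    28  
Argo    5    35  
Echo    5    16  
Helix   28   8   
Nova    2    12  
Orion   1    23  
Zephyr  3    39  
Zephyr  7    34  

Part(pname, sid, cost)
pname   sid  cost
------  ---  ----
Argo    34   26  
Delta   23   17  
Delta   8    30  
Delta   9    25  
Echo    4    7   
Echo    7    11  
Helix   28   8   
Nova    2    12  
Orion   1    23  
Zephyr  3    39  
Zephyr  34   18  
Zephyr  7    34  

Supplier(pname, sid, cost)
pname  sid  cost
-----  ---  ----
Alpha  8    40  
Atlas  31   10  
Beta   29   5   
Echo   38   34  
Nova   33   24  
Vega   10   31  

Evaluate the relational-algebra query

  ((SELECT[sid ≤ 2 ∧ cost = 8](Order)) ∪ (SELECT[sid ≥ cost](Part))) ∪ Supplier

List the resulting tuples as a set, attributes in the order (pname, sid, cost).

{(Alpha, 8, 40), (Argo, 34, 26), (Atlas, 31, 10), (Beta, 29, 5), (Delta, 23, 17), (Echo, 38, 34), (Helix, 28, 8), (Nova, 33, 24), (Vega, 10, 31), (Zephyr, 34, 18)}

Selection sid ≤ 2 ∧ cost = 8: {}
Selection sid ≥ cost: {(Argo, 34, 26), (Delta, 23, 17), (Helix, 28, 8), (Zephyr, 34, 18)}
Union: {} with {(Argo, 34, 26), (Delta, 23, 17), (Helix, 28, 8), (Zephyr, 34, 18)} → {(Argo, 34, 26), (Delta, 23, 17), (Helix, 28, 8), (Zephyr, 34, 18)}
Union: {(Argo, 34, 26), (Delta, 23, 17), (Helix, 28, 8), (Zephyr, 34, 18)} with {(Alpha, 8, 40), (Atlas, 31, 10), (Beta, 29, 5), (Echo, 38, 34), (Nova, 33, 24), (Vega, 10, 31)} → {(Alpha, 8, 40), (Argo, 34, 26), (Atlas, 31, 10), (Beta, 29, 5), (Delta, 23, 17), (Echo, 38, 34), (Helix, 28, 8), (Nova, 33, 24), (Vega, 10, 31), (Zephyr, 34, 18)}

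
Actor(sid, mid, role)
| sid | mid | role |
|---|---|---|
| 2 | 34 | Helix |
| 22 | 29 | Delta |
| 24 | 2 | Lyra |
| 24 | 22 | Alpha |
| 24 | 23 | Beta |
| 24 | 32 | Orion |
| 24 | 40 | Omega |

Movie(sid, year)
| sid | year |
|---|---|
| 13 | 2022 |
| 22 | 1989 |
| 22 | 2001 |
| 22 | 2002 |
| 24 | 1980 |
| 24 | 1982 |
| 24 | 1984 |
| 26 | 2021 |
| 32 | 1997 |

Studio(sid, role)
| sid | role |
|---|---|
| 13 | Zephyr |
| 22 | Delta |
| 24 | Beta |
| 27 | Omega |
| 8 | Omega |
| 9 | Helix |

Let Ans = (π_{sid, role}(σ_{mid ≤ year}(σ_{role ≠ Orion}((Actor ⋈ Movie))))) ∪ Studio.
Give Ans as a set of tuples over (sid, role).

{(13, Zephyr), (22, Delta), (24, Alpha), (24, Beta), (24, Lyra), (24, Omega), (27, Omega), (8, Omega), (9, Helix)}

Natural join on sid: {(22, 29, Delta, 1989), (22, 29, Delta, 2001), (22, 29, Delta, 2002), (24, 2, Lyra, 1980), (24, 2, Lyra, 1982), (24, 2, Lyra, 1984), (24, 22, Alpha, 1980), (24, 22, Alpha, 1982), (24, 22, Alpha, 1984), (24, 23, Beta, 1980), (24, 23, Beta, 1982), (24, 23, Beta, 1984), (24, 32, Orion, 1980), (24, 32, Orion, 1982), (24, 32, Orion, 1984), (24, 40, Omega, 1980), (24, 40, Omega, 1982), (24, 40, Omega, 1984)}
Filtering on role ≠ Orion leaves {(22, 29, Delta, 1989), (22, 29, Delta, 2001), (22, 29, Delta, 2002), (24, 2, Lyra, 1980), (24, 2, Lyra, 1982), (24, 2, Lyra, 1984), (24, 22, Alpha, 1980), (24, 22, Alpha, 1982), (24, 22, Alpha, 1984), (24, 23, Beta, 1980), (24, 23, Beta, 1982), (24, 23, Beta, 1984), (24, 40, Omega, 1980), (24, 40, Omega, 1982), (24, 40, Omega, 1984)}.
Filtering on mid ≤ year leaves {(22, 29, Delta, 1989), (22, 29, Delta, 2001), (22, 29, Delta, 2002), (24, 2, Lyra, 1980), (24, 2, Lyra, 1982), (24, 2, Lyra, 1984), (24, 22, Alpha, 1980), (24, 22, Alpha, 1982), (24, 22, Alpha, 1984), (24, 23, Beta, 1980), (24, 23, Beta, 1982), (24, 23, Beta, 1984), (24, 40, Omega, 1980), (24, 40, Omega, 1982), (24, 40, Omega, 1984)}.
Projecting to sid, role (10 duplicate(s) eliminated): {(22, Delta), (24, Alpha), (24, Beta), (24, Lyra), (24, Omega)}
Taking the union: {(13, Zephyr), (22, Delta), (24, Alpha), (24, Beta), (24, Lyra), (24, Omega), (27, Omega), (8, Omega), (9, Helix)}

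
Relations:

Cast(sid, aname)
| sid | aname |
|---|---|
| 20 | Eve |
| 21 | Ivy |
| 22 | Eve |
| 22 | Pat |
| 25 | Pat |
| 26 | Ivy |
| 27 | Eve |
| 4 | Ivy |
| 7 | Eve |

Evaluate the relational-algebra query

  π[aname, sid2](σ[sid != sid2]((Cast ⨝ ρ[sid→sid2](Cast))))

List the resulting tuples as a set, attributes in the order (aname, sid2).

{(Eve, 20), (Eve, 22), (Eve, 27), (Eve, 7), (Ivy, 21), (Ivy, 26), (Ivy, 4), (Pat, 22), (Pat, 25)}

ρ[sid→sid2]: schema becomes (sid2, aname); tuples unchanged.
Joining Cast and ρ[sid→sid2](Cast) on aname yields {(20, Eve, 20), (20, Eve, 22), (20, Eve, 27), (20, Eve, 7), (21, Ivy, 21), (21, Ivy, 26), (21, Ivy, 4), (22, Eve, 20), (22, Eve, 22), (22, Eve, 27), (22, Eve, 7), (22, Pat, 22), (22, Pat, 25), (25, Pat, 22), (25, Pat, 25), (26, Ivy, 21), (26, Ivy, 26), (26, Ivy, 4), (27, Eve, 20), (27, Eve, 22), (27, Eve, 27), (27, Eve, 7), (4, Ivy, 21), (4, Ivy, 26), (4, Ivy, 4), (7, Eve, 20), (7, Eve, 22), (7, Eve, 27), (7, Eve, 7)}.
Apply σ_{sid != sid2}; surviving tuples: {(20, Eve, 22), (20, Eve, 27), (20, Eve, 7), (21, Ivy, 26), (21, Ivy, 4), (22, Eve, 20), (22, Eve, 27), (22, Eve, 7), (22, Pat, 25), (25, Pat, 22), (26, Ivy, 21), (26, Ivy, 4), (27, Eve, 20), (27, Eve, 22), (27, Eve, 7), (4, Ivy, 21), (4, Ivy, 26), (7, Eve, 20), (7, Eve, 22), (7, Eve, 27)}
Keep only column(s) aname, sid2 (11 duplicate(s) eliminated): {(Eve, 20), (Eve, 22), (Eve, 27), (Eve, 7), (Ivy, 21), (Ivy, 26), (Ivy, 4), (Pat, 22), (Pat, 25)}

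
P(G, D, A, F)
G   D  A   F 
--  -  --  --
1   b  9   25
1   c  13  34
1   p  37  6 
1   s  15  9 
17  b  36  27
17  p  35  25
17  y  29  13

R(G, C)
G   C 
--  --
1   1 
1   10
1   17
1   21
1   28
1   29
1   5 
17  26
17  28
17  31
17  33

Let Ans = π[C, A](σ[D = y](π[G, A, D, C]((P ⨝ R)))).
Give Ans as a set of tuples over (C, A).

P ⋈ R (natural join on G): {(1, b, 9, 25, 1), (1, b, 9, 25, 10), (1, b, 9, 25, 17), (1, b, 9, 25, 21), (1, b, 9, 25, 28), (1, b, 9, 25, 29), (1, b, 9, 25, 5), (1, c, 13, 34, 1), (1, c, 13, 34, 10), (1, c, 13, 34, 17), (1, c, 13, 34, 21), (1, c, 13, 34, 28), (1, c, 13, 34, 29), (1, c, 13, 34, 5), (1, p, 37, 6, 1), (1, p, 37, 6, 10), (1, p, 37, 6, 17), (1, p, 37, 6, 21), (1, p, 37, 6, 28), (1, p, 37, 6, 29), (1, p, 37, 6, 5), (1, s, 15, 9, 1), (1, s, 15, 9, 10), (1, s, 15, 9, 17), (1, s, 15, 9, 21), (1, s, 15, 9, 28), (1, s, 15, 9, 29), (1, s, 15, 9, 5), (17, b, 36, 27, 26), (17, b, 36, 27, 28), (17, b, 36, 27, 31), (17, b, 36, 27, 33), (17, p, 35, 25, 26), (17, p, 35, 25, 28), (17, p, 35, 25, 31), (17, p, 35, 25, 33), (17, y, 29, 13, 26), (17, y, 29, 13, 28), (17, y, 29, 13, 31), (17, y, 29, 13, 33)}
Projecting to G, A, D, C: {(1, 13, c, 1), (1, 13, c, 10), (1, 13, c, 17), (1, 13, c, 21), (1, 13, c, 28), (1, 13, c, 29), (1, 13, c, 5), (1, 15, s, 1), (1, 15, s, 10), (1, 15, s, 17), (1, 15, s, 21), (1, 15, s, 28), (1, 15, s, 29), (1, 15, s, 5), (1, 37, p, 1), (1, 37, p, 10), (1, 37, p, 17), (1, 37, p, 21), (1, 37, p, 28), (1, 37, p, 29), (1, 37, p, 5), (1, 9, b, 1), (1, 9, b, 10), (1, 9, b, 17), (1, 9, b, 21), (1, 9, b, 28), (1, 9, b, 29), (1, 9, b, 5), (17, 29, y, 26), (17, 29, y, 28), (17, 29, y, 31), (17, 29, y, 33), (17, 35, p, 26), (17, 35, p, 28), (17, 35, p, 31), (17, 35, p, 33), (17, 36, b, 26), (17, 36, b, 28), (17, 36, b, 31), (17, 36, b, 33)}
σ[D = y]: keep tuples satisfying D = y → {(17, 29, y, 26), (17, 29, y, 28), (17, 29, y, 31), (17, 29, y, 33)}
Projecting to C, A: {(26, 29), (28, 29), (31, 29), (33, 29)}

{(26, 29), (28, 29), (31, 29), (33, 29)}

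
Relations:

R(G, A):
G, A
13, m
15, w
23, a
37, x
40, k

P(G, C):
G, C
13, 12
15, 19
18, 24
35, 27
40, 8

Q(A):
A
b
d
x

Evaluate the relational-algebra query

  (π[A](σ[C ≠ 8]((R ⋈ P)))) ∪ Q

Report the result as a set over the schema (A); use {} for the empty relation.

{b, d, m, w, x}

Joining R and P on G yields {(13, m, 12), (15, w, 19), (40, k, 8)}.
Selection C ≠ 8: {(13, m, 12), (15, w, 19)}
Keep only column(s) A: {m, w}
Union: {m, w} with {b, d, x} → {b, d, m, w, x}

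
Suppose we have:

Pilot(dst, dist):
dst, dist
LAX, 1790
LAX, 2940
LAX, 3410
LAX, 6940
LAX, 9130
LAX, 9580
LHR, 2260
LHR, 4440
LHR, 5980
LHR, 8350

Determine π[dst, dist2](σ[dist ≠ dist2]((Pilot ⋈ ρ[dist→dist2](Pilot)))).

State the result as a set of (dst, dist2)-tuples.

ρ[dist→dist2]: schema becomes (dst, dist2); tuples unchanged.
Natural join on dst: {(LAX, 1790, 1790), (LAX, 1790, 2940), (LAX, 1790, 3410), (LAX, 1790, 6940), (LAX, 1790, 9130), (LAX, 1790, 9580), (LAX, 2940, 1790), (LAX, 2940, 2940), (LAX, 2940, 3410), (LAX, 2940, 6940), (LAX, 2940, 9130), (LAX, 2940, 9580), (LAX, 3410, 1790), (LAX, 3410, 2940), (LAX, 3410, 3410), (LAX, 3410, 6940), (LAX, 3410, 9130), (LAX, 3410, 9580), (LAX, 6940, 1790), (LAX, 6940, 2940), (LAX, 6940, 3410), (LAX, 6940, 6940), (LAX, 6940, 9130), (LAX, 6940, 9580), (LAX, 9130, 1790), (LAX, 9130, 2940), (LAX, 9130, 3410), (LAX, 9130, 6940), (LAX, 9130, 9130), (LAX, 9130, 9580), (LAX, 9580, 1790), (LAX, 9580, 2940), (LAX, 9580, 3410), (LAX, 9580, 6940), (LAX, 9580, 9130), (LAX, 9580, 9580), (LHR, 2260, 2260), (LHR, 2260, 4440), (LHR, 2260, 5980), (LHR, 2260, 8350), (LHR, 4440, 2260), (LHR, 4440, 4440), (LHR, 4440, 5980), (LHR, 4440, 8350), (LHR, 5980, 2260), (LHR, 5980, 4440), (LHR, 5980, 5980), (LHR, 5980, 8350), (LHR, 8350, 2260), (LHR, 8350, 4440), (LHR, 8350, 5980), (LHR, 8350, 8350)}
Selection dist ≠ dist2: {(LAX, 1790, 2940), (LAX, 1790, 3410), (LAX, 1790, 6940), (LAX, 1790, 9130), (LAX, 1790, 9580), (LAX, 2940, 1790), (LAX, 2940, 3410), (LAX, 2940, 6940), (LAX, 2940, 9130), (LAX, 2940, 9580), (LAX, 3410, 1790), (LAX, 3410, 2940), (LAX, 3410, 6940), (LAX, 3410, 9130), (LAX, 3410, 9580), (LAX, 6940, 1790), (LAX, 6940, 2940), (LAX, 6940, 3410), (LAX, 6940, 9130), (LAX, 6940, 9580), (LAX, 9130, 1790), (LAX, 9130, 2940), (LAX, 9130, 3410), (LAX, 9130, 6940), (LAX, 9130, 9580), (LAX, 9580, 1790), (LAX, 9580, 2940), (LAX, 9580, 3410), (LAX, 9580, 6940), (LAX, 9580, 9130), (LHR, 2260, 4440), (LHR, 2260, 5980), (LHR, 2260, 8350), (LHR, 4440, 2260), (LHR, 4440, 5980), (LHR, 4440, 8350), (LHR, 5980, 2260), (LHR, 5980, 4440), (LHR, 5980, 8350), (LHR, 8350, 2260), (LHR, 8350, 4440), (LHR, 8350, 5980)}
π[dst, dist2]: project onto (dst, dist2) (32 duplicate(s) eliminated) → {(LAX, 1790), (LAX, 2940), (LAX, 3410), (LAX, 6940), (LAX, 9130), (LAX, 9580), (LHR, 2260), (LHR, 4440), (LHR, 5980), (LHR, 8350)}

{(LAX, 1790), (LAX, 2940), (LAX, 3410), (LAX, 6940), (LAX, 9130), (LAX, 9580), (LHR, 2260), (LHR, 4440), (LHR, 5980), (LHR, 8350)}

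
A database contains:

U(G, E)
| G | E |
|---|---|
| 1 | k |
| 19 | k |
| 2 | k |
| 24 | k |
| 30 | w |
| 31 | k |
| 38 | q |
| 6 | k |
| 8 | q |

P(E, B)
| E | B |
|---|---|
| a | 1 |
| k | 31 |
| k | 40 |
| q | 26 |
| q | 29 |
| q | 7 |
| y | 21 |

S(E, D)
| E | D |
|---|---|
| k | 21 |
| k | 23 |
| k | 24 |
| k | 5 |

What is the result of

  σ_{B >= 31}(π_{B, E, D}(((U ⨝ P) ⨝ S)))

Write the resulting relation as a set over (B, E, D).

Joining U and P on E yields {(1, k, 31), (1, k, 40), (19, k, 31), (19, k, 40), (2, k, 31), (2, k, 40), (24, k, 31), (24, k, 40), (31, k, 31), (31, k, 40), (38, q, 26), (38, q, 29), (38, q, 7), (6, k, 31), (6, k, 40), (8, q, 26), (8, q, 29), (8, q, 7)}.
Joining (U ⨝ P) and S on E yields {(1, k, 31, 21), (1, k, 31, 23), (1, k, 31, 24), (1, k, 31, 5), (1, k, 40, 21), (1, k, 40, 23), (1, k, 40, 24), (1, k, 40, 5), (19, k, 31, 21), (19, k, 31, 23), (19, k, 31, 24), (19, k, 31, 5), (19, k, 40, 21), (19, k, 40, 23), (19, k, 40, 24), (19, k, 40, 5), (2, k, 31, 21), (2, k, 31, 23), (2, k, 31, 24), (2, k, 31, 5), (2, k, 40, 21), (2, k, 40, 23), (2, k, 40, 24), (2, k, 40, 5), (24, k, 31, 21), (24, k, 31, 23), (24, k, 31, 24), (24, k, 31, 5), (24, k, 40, 21), (24, k, 40, 23), (24, k, 40, 24), (24, k, 40, 5), (31, k, 31, 21), (31, k, 31, 23), (31, k, 31, 24), (31, k, 31, 5), (31, k, 40, 21), (31, k, 40, 23), (31, k, 40, 24), (31, k, 40, 5), (6, k, 31, 21), (6, k, 31, 23), (6, k, 31, 24), (6, k, 31, 5), (6, k, 40, 21), (6, k, 40, 23), (6, k, 40, 24), (6, k, 40, 5)}.
π_{B, E, D} gives {(31, k, 21), (31, k, 23), (31, k, 24), (31, k, 5), (40, k, 21), (40, k, 23), (40, k, 24), (40, k, 5)} (40 duplicate(s) eliminated).
Apply σ_{B >= 31}; surviving tuples: {(31, k, 21), (31, k, 23), (31, k, 24), (31, k, 5), (40, k, 21), (40, k, 23), (40, k, 24), (40, k, 5)}

{(31, k, 21), (31, k, 23), (31, k, 24), (31, k, 5), (40, k, 21), (40, k, 23), (40, k, 24), (40, k, 5)}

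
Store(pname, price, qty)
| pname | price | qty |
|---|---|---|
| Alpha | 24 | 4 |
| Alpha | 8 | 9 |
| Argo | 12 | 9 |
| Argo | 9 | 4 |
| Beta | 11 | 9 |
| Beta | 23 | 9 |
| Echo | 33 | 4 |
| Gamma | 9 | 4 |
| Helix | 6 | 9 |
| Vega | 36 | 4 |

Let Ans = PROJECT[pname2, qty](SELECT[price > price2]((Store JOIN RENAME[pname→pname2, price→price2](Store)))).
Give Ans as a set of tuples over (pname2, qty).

{(Alpha, 4), (Alpha, 9), (Argo, 4), (Argo, 9), (Beta, 9), (Echo, 4), (Gamma, 4), (Helix, 9)}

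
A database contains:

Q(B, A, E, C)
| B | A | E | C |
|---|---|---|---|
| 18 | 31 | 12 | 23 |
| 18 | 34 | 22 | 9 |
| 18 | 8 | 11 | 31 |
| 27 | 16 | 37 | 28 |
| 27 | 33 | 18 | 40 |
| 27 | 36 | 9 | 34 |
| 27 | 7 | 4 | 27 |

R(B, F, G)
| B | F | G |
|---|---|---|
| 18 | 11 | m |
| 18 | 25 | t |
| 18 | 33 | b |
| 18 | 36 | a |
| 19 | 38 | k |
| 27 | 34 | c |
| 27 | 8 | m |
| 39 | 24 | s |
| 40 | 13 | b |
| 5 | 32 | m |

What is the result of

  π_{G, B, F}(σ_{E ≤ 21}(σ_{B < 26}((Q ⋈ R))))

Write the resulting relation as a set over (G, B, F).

Joining Q and R on B yields {(18, 31, 12, 23, 11, m), (18, 31, 12, 23, 25, t), (18, 31, 12, 23, 33, b), (18, 31, 12, 23, 36, a), (18, 34, 22, 9, 11, m), (18, 34, 22, 9, 25, t), (18, 34, 22, 9, 33, b), (18, 34, 22, 9, 36, a), (18, 8, 11, 31, 11, m), (18, 8, 11, 31, 25, t), (18, 8, 11, 31, 33, b), (18, 8, 11, 31, 36, a), (27, 16, 37, 28, 34, c), (27, 16, 37, 28, 8, m), (27, 33, 18, 40, 34, c), (27, 33, 18, 40, 8, m), (27, 36, 9, 34, 34, c), (27, 36, 9, 34, 8, m), (27, 7, 4, 27, 34, c), (27, 7, 4, 27, 8, m)}.
Selection B < 26: {(18, 31, 12, 23, 11, m), (18, 31, 12, 23, 25, t), (18, 31, 12, 23, 33, b), (18, 31, 12, 23, 36, a), (18, 34, 22, 9, 11, m), (18, 34, 22, 9, 25, t), (18, 34, 22, 9, 33, b), (18, 34, 22, 9, 36, a), (18, 8, 11, 31, 11, m), (18, 8, 11, 31, 25, t), (18, 8, 11, 31, 33, b), (18, 8, 11, 31, 36, a)}
Selection E ≤ 21: {(18, 31, 12, 23, 11, m), (18, 31, 12, 23, 25, t), (18, 31, 12, 23, 33, b), (18, 31, 12, 23, 36, a), (18, 8, 11, 31, 11, m), (18, 8, 11, 31, 25, t), (18, 8, 11, 31, 33, b), (18, 8, 11, 31, 36, a)}
π_{G, B, F} gives {(a, 18, 36), (b, 18, 33), (m, 18, 11), (t, 18, 25)} (4 duplicate(s) eliminated).

{(a, 18, 36), (b, 18, 33), (m, 18, 11), (t, 18, 25)}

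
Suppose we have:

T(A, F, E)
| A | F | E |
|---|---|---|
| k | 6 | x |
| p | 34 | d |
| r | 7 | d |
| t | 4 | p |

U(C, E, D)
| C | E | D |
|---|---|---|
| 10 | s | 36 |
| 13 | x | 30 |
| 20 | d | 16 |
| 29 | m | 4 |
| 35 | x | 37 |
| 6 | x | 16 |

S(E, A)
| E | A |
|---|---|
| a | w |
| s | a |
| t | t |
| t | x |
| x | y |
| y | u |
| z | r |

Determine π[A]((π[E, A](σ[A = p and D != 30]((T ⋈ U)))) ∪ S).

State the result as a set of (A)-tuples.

Natural join on E: {(k, 6, x, 13, 30), (k, 6, x, 35, 37), (k, 6, x, 6, 16), (p, 34, d, 20, 16), (r, 7, d, 20, 16)}
σ[A = p and D != 30]: keep tuples satisfying A = p and D != 30 → {(p, 34, d, 20, 16)}
Keep only column(s) E, A: {(d, p)}
Union: {(d, p)} with {(a, w), (s, a), (t, t), (t, x), (x, y), (y, u), (z, r)} → {(a, w), (d, p), (s, a), (t, t), (t, x), (x, y), (y, u), (z, r)}
Keep only column(s) A: {a, p, r, t, u, w, x, y}

{a, p, r, t, u, w, x, y}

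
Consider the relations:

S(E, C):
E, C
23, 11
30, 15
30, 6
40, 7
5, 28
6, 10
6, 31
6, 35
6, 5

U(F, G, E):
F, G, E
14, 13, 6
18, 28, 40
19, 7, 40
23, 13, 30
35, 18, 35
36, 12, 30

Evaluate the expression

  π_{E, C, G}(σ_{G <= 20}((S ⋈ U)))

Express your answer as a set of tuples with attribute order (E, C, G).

{(30, 15, 12), (30, 15, 13), (30, 6, 12), (30, 6, 13), (40, 7, 7), (6, 10, 13), (6, 31, 13), (6, 35, 13), (6, 5, 13)}

Joining S and U on E yields {(30, 15, 23, 13), (30, 15, 36, 12), (30, 6, 23, 13), (30, 6, 36, 12), (40, 7, 18, 28), (40, 7, 19, 7), (6, 10, 14, 13), (6, 31, 14, 13), (6, 35, 14, 13), (6, 5, 14, 13)}.
Apply σ_{G <= 20}; surviving tuples: {(30, 15, 23, 13), (30, 15, 36, 12), (30, 6, 23, 13), (30, 6, 36, 12), (40, 7, 19, 7), (6, 10, 14, 13), (6, 31, 14, 13), (6, 35, 14, 13), (6, 5, 14, 13)}
Projecting to E, C, G: {(30, 15, 12), (30, 15, 13), (30, 6, 12), (30, 6, 13), (40, 7, 7), (6, 10, 13), (6, 31, 13), (6, 35, 13), (6, 5, 13)}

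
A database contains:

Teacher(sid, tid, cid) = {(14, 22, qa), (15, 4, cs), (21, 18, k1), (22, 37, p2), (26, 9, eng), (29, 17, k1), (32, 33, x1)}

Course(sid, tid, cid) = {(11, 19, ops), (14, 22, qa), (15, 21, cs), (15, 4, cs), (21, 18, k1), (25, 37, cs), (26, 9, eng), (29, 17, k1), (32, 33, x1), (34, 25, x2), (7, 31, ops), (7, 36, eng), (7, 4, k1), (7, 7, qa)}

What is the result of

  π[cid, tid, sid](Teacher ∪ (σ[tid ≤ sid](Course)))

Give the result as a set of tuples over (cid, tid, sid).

{(cs, 4, 15), (eng, 9, 26), (k1, 17, 29), (k1, 18, 21), (k1, 4, 7), (p2, 37, 22), (qa, 22, 14), (qa, 7, 7), (x1, 33, 32), (x2, 25, 34)}

Selection tid ≤ sid: {(15, 4, cs), (21, 18, k1), (26, 9, eng), (29, 17, k1), (34, 25, x2), (7, 4, k1), (7, 7, qa)}
Union: {(14, 22, qa), (15, 4, cs), (21, 18, k1), (22, 37, p2), (26, 9, eng), (29, 17, k1), (32, 33, x1)} with {(15, 4, cs), (21, 18, k1), (26, 9, eng), (29, 17, k1), (34, 25, x2), (7, 4, k1), (7, 7, qa)} → {(14, 22, qa), (15, 4, cs), (21, 18, k1), (22, 37, p2), (26, 9, eng), (29, 17, k1), (32, 33, x1), (34, 25, x2), (7, 4, k1), (7, 7, qa)}
π_{cid, tid, sid} gives {(cs, 4, 15), (eng, 9, 26), (k1, 17, 29), (k1, 18, 21), (k1, 4, 7), (p2, 37, 22), (qa, 22, 14), (qa, 7, 7), (x1, 33, 32), (x2, 25, 34)}.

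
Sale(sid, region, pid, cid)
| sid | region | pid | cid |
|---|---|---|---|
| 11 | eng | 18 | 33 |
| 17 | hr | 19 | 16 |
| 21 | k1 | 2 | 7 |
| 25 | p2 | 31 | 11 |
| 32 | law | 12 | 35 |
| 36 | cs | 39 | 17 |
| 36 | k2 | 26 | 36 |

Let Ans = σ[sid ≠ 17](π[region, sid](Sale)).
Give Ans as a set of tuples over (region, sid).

π[region, sid]: project onto (region, sid) → {(cs, 36), (eng, 11), (hr, 17), (k1, 21), (k2, 36), (law, 32), (p2, 25)}
σ[sid ≠ 17]: keep tuples satisfying sid ≠ 17 → {(cs, 36), (eng, 11), (k1, 21), (k2, 36), (law, 32), (p2, 25)}

{(cs, 36), (eng, 11), (k1, 21), (k2, 36), (law, 32), (p2, 25)}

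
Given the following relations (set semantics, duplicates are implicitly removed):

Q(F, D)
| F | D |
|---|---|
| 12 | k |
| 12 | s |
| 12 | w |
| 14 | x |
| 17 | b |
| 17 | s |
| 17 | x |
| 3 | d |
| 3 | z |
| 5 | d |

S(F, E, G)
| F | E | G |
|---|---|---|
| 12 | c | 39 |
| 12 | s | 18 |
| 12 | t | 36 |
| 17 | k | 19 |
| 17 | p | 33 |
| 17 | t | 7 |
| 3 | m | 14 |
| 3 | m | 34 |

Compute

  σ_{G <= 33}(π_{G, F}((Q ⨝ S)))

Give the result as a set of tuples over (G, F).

{(14, 3), (18, 12), (19, 17), (33, 17), (7, 17)}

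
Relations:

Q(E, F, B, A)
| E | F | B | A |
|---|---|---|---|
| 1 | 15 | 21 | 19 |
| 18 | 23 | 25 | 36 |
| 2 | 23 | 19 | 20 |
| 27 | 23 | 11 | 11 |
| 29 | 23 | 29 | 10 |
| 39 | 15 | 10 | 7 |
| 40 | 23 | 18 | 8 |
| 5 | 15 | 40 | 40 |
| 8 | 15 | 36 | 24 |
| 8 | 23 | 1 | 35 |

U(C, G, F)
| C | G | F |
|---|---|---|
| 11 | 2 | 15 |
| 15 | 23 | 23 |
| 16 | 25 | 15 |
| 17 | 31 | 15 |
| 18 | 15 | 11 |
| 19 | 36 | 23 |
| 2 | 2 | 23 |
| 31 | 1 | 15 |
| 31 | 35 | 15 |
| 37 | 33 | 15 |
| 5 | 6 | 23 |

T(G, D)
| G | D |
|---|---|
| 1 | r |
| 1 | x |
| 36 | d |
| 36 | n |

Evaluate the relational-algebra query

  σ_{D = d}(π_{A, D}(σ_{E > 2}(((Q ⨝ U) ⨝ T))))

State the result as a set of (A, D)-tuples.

{(10, d), (11, d), (35, d), (36, d), (8, d)}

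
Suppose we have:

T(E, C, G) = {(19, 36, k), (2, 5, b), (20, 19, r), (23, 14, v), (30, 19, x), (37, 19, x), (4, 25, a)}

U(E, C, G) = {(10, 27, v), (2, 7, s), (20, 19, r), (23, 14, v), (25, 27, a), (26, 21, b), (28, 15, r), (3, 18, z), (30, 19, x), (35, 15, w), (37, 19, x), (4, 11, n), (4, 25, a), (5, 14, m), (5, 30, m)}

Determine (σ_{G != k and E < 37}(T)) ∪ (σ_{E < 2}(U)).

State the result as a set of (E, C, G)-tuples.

{(2, 5, b), (20, 19, r), (23, 14, v), (30, 19, x), (4, 25, a)}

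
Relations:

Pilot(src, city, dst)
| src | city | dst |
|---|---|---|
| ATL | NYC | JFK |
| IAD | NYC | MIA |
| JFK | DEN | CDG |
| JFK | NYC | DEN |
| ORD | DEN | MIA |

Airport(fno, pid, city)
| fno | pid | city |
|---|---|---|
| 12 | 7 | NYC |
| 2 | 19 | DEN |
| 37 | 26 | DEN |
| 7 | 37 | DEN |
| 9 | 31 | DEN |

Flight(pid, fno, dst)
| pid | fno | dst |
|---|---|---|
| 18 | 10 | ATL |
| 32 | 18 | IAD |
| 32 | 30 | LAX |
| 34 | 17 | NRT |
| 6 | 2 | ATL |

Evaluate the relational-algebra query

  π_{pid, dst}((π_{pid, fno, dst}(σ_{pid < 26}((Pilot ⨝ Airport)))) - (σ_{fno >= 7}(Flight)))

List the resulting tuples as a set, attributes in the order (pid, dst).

{(19, CDG), (19, MIA), (7, DEN), (7, JFK), (7, MIA)}

Joining Pilot and Airport on city yields {(ATL, NYC, JFK, 12, 7), (IAD, NYC, MIA, 12, 7), (JFK, DEN, CDG, 2, 19), (JFK, DEN, CDG, 37, 26), (JFK, DEN, CDG, 7, 37), (JFK, DEN, CDG, 9, 31), (JFK, NYC, DEN, 12, 7), (ORD, DEN, MIA, 2, 19), (ORD, DEN, MIA, 37, 26), (ORD, DEN, MIA, 7, 37), (ORD, DEN, MIA, 9, 31)}.
Selection pid < 26: {(ATL, NYC, JFK, 12, 7), (IAD, NYC, MIA, 12, 7), (JFK, DEN, CDG, 2, 19), (JFK, NYC, DEN, 12, 7), (ORD, DEN, MIA, 2, 19)}
π_{pid, fno, dst} gives {(19, 2, CDG), (19, 2, MIA), (7, 12, DEN), (7, 12, JFK), (7, 12, MIA)}.
Selection fno >= 7: {(18, 10, ATL), (32, 18, IAD), (32, 30, LAX), (34, 17, NRT)}
Taking the difference: {(19, 2, CDG), (19, 2, MIA), (7, 12, DEN), (7, 12, JFK), (7, 12, MIA)}
π_{pid, dst} gives {(19, CDG), (19, MIA), (7, DEN), (7, JFK), (7, MIA)}.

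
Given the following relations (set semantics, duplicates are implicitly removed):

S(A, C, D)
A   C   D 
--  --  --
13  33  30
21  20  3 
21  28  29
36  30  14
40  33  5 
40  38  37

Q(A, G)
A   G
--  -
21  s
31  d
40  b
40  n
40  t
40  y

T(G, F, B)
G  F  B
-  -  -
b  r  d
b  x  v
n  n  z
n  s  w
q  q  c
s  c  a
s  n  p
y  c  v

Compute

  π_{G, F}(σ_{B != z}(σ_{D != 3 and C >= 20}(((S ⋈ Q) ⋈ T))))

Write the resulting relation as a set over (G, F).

{(b, r), (b, x), (n, s), (s, c), (s, n), (y, c)}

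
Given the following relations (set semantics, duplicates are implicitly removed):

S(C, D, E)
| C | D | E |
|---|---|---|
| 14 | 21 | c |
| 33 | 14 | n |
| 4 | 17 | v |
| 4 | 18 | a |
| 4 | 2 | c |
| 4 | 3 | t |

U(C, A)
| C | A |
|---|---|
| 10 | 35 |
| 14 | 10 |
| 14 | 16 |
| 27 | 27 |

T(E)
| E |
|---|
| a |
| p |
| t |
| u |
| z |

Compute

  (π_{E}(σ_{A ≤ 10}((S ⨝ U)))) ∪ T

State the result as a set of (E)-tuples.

{a, c, p, t, u, z}

S ⋈ U (natural join on C): {(14, 21, c, 10), (14, 21, c, 16)}
Apply σ_{A ≤ 10}; surviving tuples: {(14, 21, c, 10)}
π[E]: project onto (E) → {c}
Taking the union: {a, c, p, t, u, z}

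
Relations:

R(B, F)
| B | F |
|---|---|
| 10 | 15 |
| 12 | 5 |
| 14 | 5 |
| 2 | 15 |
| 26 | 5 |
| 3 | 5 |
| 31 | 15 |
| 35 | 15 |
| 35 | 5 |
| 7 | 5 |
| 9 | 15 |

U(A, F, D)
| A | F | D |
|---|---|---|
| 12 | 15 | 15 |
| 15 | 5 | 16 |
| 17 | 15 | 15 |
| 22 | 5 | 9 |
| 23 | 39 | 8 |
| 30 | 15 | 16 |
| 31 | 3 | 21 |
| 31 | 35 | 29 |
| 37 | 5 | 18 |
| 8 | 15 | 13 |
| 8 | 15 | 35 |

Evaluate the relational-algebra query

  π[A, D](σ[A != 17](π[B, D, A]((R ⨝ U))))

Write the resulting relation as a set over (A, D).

Natural join on F: {(10, 15, 12, 15), (10, 15, 17, 15), (10, 15, 30, 16), (10, 15, 8, 13), (10, 15, 8, 35), (12, 5, 15, 16), (12, 5, 22, 9), (12, 5, 37, 18), (14, 5, 15, 16), (14, 5, 22, 9), (14, 5, 37, 18), (2, 15, 12, 15), (2, 15, 17, 15), (2, 15, 30, 16), (2, 15, 8, 13), (2, 15, 8, 35), (26, 5, 15, 16), (26, 5, 22, 9), (26, 5, 37, 18), (3, 5, 15, 16), (3, 5, 22, 9), (3, 5, 37, 18), (31, 15, 12, 15), (31, 15, 17, 15), (31, 15, 30, 16), (31, 15, 8, 13), (31, 15, 8, 35), (35, 15, 12, 15), (35, 15, 17, 15), (35, 15, 30, 16), (35, 15, 8, 13), (35, 15, 8, 35), (35, 5, 15, 16), (35, 5, 22, 9), (35, 5, 37, 18), (7, 5, 15, 16), (7, 5, 22, 9), (7, 5, 37, 18), (9, 15, 12, 15), (9, 15, 17, 15), (9, 15, 30, 16), (9, 15, 8, 13), (9, 15, 8, 35)}
π_{B, D, A} gives {(10, 13, 8), (10, 15, 12), (10, 15, 17), (10, 16, 30), (10, 35, 8), (12, 16, 15), (12, 18, 37), (12, 9, 22), (14, 16, 15), (14, 18, 37), (14, 9, 22), (2, 13, 8), (2, 15, 12), (2, 15, 17), (2, 16, 30), (2, 35, 8), (26, 16, 15), (26, 18, 37), (26, 9, 22), (3, 16, 15), (3, 18, 37), (3, 9, 22), (31, 13, 8), (31, 15, 12), (31, 15, 17), (31, 16, 30), (31, 35, 8), (35, 13, 8), (35, 15, 12), (35, 15, 17), (35, 16, 15), (35, 16, 30), (35, 18, 37), (35, 35, 8), (35, 9, 22), (7, 16, 15), (7, 18, 37), (7, 9, 22), (9, 13, 8), (9, 15, 12), (9, 15, 17), (9, 16, 30), (9, 35, 8)}.
Selection A != 17: {(10, 13, 8), (10, 15, 12), (10, 16, 30), (10, 35, 8), (12, 16, 15), (12, 18, 37), (12, 9, 22), (14, 16, 15), (14, 18, 37), (14, 9, 22), (2, 13, 8), (2, 15, 12), (2, 16, 30), (2, 35, 8), (26, 16, 15), (26, 18, 37), (26, 9, 22), (3, 16, 15), (3, 18, 37), (3, 9, 22), (31, 13, 8), (31, 15, 12), (31, 16, 30), (31, 35, 8), (35, 13, 8), (35, 15, 12), (35, 16, 15), (35, 16, 30), (35, 18, 37), (35, 35, 8), (35, 9, 22), (7, 16, 15), (7, 18, 37), (7, 9, 22), (9, 13, 8), (9, 15, 12), (9, 16, 30), (9, 35, 8)}
π_{A, D} gives {(12, 15), (15, 16), (22, 9), (30, 16), (37, 18), (8, 13), (8, 35)} (31 duplicate(s) eliminated).

{(12, 15), (15, 16), (22, 9), (30, 16), (37, 18), (8, 13), (8, 35)}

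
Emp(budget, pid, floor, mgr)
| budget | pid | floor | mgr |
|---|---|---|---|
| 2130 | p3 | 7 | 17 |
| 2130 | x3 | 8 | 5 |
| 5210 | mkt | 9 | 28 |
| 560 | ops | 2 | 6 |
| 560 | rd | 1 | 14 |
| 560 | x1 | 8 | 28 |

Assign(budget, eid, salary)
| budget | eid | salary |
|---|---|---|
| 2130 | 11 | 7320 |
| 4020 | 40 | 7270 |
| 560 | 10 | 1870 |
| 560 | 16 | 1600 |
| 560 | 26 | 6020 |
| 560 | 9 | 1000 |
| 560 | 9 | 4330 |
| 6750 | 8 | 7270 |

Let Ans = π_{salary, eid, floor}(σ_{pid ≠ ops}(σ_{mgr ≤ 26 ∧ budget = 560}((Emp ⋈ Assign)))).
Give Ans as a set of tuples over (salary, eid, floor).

{(1000, 9, 1), (1600, 16, 1), (1870, 10, 1), (4330, 9, 1), (6020, 26, 1)}

Joining Emp and Assign on budget yields {(2130, p3, 7, 17, 11, 7320), (2130, x3, 8, 5, 11, 7320), (560, ops, 2, 6, 10, 1870), (560, ops, 2, 6, 16, 1600), (560, ops, 2, 6, 26, 6020), (560, ops, 2, 6, 9, 1000), (560, ops, 2, 6, 9, 4330), (560, rd, 1, 14, 10, 1870), (560, rd, 1, 14, 16, 1600), (560, rd, 1, 14, 26, 6020), (560, rd, 1, 14, 9, 1000), (560, rd, 1, 14, 9, 4330), (560, x1, 8, 28, 10, 1870), (560, x1, 8, 28, 16, 1600), (560, x1, 8, 28, 26, 6020), (560, x1, 8, 28, 9, 1000), (560, x1, 8, 28, 9, 4330)}.
Filtering on mgr ≤ 26 ∧ budget = 560 leaves {(560, ops, 2, 6, 10, 1870), (560, ops, 2, 6, 16, 1600), (560, ops, 2, 6, 26, 6020), (560, ops, 2, 6, 9, 1000), (560, ops, 2, 6, 9, 4330), (560, rd, 1, 14, 10, 1870), (560, rd, 1, 14, 16, 1600), (560, rd, 1, 14, 26, 6020), (560, rd, 1, 14, 9, 1000), (560, rd, 1, 14, 9, 4330)}.
Filtering on pid ≠ ops leaves {(560, rd, 1, 14, 10, 1870), (560, rd, 1, 14, 16, 1600), (560, rd, 1, 14, 26, 6020), (560, rd, 1, 14, 9, 1000), (560, rd, 1, 14, 9, 4330)}.
π[salary, eid, floor]: project onto (salary, eid, floor) → {(1000, 9, 1), (1600, 16, 1), (1870, 10, 1), (4330, 9, 1), (6020, 26, 1)}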